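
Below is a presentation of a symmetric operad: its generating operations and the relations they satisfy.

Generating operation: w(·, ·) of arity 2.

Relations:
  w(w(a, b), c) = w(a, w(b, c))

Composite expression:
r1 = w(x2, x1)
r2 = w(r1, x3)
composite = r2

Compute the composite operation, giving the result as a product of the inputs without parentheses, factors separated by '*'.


x2 * x1 * x3

The w-tree's shape is irrelevant; the x-reading-order decides.
w(x2, x1) linearizes to x2 * x1
w(w(x2, x1), x3) linearizes to x2 * x1 * x3


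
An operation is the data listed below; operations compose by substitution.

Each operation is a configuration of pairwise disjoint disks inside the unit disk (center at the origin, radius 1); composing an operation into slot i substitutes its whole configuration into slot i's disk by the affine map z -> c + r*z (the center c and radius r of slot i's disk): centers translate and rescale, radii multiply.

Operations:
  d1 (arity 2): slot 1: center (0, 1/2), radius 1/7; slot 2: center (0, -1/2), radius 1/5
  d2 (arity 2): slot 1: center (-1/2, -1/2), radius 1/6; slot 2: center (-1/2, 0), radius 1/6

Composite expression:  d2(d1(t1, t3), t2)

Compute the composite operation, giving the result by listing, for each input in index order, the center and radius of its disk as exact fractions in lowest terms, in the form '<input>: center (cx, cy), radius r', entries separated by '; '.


t1: center (-1/2, -5/12), radius 1/42; t2: center (-1/2, 0), radius 1/6; t3: center (-1/2, -7/12), radius 1/30

Each t-disk chains the slot maps above it in d2; radii multiply.
for t1, the 2-step affine chain lands on center (-1/2, -5/12), radius 1/42
for t3, the 2-step affine chain lands on center (-1/2, -7/12), radius 1/30
for t2, the 1-step affine chain lands on center (-1/2, 0), radius 1/6


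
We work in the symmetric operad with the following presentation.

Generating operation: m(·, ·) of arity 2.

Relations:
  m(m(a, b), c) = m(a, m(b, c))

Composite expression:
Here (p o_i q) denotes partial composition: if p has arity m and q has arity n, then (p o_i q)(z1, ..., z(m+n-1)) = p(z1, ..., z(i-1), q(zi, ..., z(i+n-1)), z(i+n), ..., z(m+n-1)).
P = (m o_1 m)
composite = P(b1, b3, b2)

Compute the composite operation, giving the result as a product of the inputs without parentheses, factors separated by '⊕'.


b1 ⊕ b3 ⊕ b2

All parenthesizations of m agree; list the b-inputs left to right.
m(b1, b3) spells out as b1 ⊕ b3
m(m(b1, b3), b2) spells out as b1 ⊕ b3 ⊕ b2


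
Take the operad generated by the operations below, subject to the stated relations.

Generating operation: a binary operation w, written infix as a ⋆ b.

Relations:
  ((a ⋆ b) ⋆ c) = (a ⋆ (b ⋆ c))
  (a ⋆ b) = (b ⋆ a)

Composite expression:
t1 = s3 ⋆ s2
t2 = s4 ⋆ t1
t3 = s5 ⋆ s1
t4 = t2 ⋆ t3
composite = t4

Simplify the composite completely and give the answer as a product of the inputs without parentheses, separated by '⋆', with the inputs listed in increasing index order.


Both nesting and order wash out for w; what remains is which s's occur.
(s3 ⋆ s2) unparenthesizes to s3 ⋆ s2
(s4 ⋆ (s3 ⋆ s2)) unparenthesizes to s4 ⋆ s3 ⋆ s2
(s5 ⋆ s1) unparenthesizes to s5 ⋆ s1
((s4 ⋆ (s3 ⋆ s2)) ⋆ (s5 ⋆ s1)) unparenthesizes to s4 ⋆ s3 ⋆ s2 ⋆ s5 ⋆ s1
reordering the factors by index: s1 ⋆ s2 ⋆ s3 ⋆ s4 ⋆ s5

s1 ⋆ s2 ⋆ s3 ⋆ s4 ⋆ s5


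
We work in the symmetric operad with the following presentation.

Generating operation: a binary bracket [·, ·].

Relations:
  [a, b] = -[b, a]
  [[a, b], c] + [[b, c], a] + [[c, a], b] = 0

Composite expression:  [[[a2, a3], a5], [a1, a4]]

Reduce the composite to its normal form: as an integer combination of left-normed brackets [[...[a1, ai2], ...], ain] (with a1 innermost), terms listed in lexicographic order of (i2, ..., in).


-[[[[a1, a4], a2], a3], a5] + [[[[a1, a4], a3], a2], a5] + [[[[a1, a4], a5], a2], a3] - [[[[a1, a4], a5], a3], a2]

A multilinear Lie element is pinned by a1-initial words (a1 innermost).
Composite bracket: [[[a2, a3], a5], [a1, a4]]
Under [a, b] = ab - ba we get 16 signed associative words (2^4 = 16).
Coefficients come from the a1-initial words:
  sign of a1a4a2a3a5 is -1, so it contributes -[[[[a1, a4], a2], a3], a5]
  sign of a1a4a3a2a5 is +1, so it contributes +[[[[a1, a4], a3], a2], a5]
  sign of a1a4a5a2a3 is +1, so it contributes +[[[[a1, a4], a5], a2], a3]
  sign of a1a4a5a3a2 is -1, so it contributes -[[[[a1, a4], a5], a3], a2]


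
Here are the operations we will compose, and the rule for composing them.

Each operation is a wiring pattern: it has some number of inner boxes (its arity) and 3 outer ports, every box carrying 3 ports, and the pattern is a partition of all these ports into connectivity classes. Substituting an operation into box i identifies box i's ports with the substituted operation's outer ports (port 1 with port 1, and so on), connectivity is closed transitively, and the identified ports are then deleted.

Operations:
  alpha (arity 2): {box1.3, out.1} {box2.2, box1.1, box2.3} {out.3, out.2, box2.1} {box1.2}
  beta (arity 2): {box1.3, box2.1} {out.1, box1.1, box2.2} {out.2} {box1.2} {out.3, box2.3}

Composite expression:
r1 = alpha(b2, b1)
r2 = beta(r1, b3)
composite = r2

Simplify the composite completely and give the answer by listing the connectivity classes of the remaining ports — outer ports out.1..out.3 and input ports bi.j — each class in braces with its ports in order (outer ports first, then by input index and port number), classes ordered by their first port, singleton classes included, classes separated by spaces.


{out.1, b2.3, b3.2} {out.2} {out.3, b3.3} {b1.1, b3.1} {b1.2, b1.3, b2.1} {b2.2}

Treat the ports identified at beta as solder joints: merge, then drop.
stage alpha: inputs (b2, b1), connectivity {out.1, b2.3} {out.2, out.3, b1.1} {b1.2, b1.3, b2.1} {b2.2}, out.j its boundary
stage beta: inputs (b2, b1, b3), connectivity {out.1, b2.3, b3.2} {out.2} {out.3, b3.3} {b1.1, b3.1} {b1.2, b1.3, b2.1} {b2.2}, out.j its boundary


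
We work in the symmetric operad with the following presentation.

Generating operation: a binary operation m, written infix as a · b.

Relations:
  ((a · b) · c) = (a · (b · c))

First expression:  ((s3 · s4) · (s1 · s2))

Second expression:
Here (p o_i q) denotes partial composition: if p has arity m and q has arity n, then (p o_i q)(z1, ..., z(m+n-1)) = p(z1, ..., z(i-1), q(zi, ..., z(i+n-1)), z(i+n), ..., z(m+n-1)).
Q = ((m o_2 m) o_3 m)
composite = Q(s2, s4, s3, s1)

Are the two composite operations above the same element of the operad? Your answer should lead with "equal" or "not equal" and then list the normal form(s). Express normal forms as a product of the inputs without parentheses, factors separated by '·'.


Reducing the first expression gives s3 · s4 · s1 · s2
Reducing the second expression gives s2 · s4 · s3 · s1
Different reductions; not equal.

not equal — first s3 · s4 · s1 · s2, second s2 · s4 · s3 · s1


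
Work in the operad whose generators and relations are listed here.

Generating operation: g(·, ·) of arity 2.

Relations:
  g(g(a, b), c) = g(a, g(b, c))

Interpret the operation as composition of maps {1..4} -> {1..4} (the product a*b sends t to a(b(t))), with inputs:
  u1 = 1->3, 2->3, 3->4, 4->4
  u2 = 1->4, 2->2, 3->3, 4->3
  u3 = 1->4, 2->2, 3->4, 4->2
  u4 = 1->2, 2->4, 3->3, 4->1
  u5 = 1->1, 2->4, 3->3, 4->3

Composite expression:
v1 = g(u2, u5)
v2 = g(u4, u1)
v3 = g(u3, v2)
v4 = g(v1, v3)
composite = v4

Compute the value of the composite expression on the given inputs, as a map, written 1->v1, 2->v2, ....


1->3, 2->3, 3->3, 4->3

g(u2, u5) = 1->4, 2->3, 3->3, 4->3
g(u4, u1) = 1->3, 2->3, 3->1, 4->1
g(u3, g(u4, u1)) = 1->4, 2->4, 3->4, 4->4
g(g(u2, u5), g(u3, g(u4, u1))) = 1->3, 2->3, 3->3, 4->3


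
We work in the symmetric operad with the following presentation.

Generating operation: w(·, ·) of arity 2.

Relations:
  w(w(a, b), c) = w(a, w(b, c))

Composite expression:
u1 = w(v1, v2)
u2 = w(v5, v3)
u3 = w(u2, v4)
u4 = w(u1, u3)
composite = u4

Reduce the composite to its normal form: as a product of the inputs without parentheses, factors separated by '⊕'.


v1 ⊕ v2 ⊕ v5 ⊕ v3 ⊕ v4


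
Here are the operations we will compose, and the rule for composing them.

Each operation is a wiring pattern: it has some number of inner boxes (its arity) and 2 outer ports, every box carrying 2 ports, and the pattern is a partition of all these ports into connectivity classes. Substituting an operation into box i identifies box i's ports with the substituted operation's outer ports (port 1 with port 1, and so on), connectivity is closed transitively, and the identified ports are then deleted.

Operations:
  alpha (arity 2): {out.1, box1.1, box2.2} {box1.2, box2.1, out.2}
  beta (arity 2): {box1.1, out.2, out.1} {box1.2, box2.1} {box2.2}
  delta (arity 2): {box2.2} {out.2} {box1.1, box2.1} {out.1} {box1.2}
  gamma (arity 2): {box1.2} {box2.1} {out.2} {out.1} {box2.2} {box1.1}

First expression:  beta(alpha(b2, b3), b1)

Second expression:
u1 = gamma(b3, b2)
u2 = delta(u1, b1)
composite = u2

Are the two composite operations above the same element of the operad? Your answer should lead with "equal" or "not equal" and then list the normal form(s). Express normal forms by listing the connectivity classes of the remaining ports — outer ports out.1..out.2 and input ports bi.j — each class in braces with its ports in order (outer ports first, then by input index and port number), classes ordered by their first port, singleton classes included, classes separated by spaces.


not equal; the first gives {out.1, out.2, b2.1, b3.2} {b1.1, b2.2, b3.1} {b1.2} and the second {out.1} {out.2} {b1.1} {b1.2} {b2.1} {b2.2} {b3.1} {b3.2}

The first expression, normalized: {out.1, out.2, b2.1, b3.2} {b1.1, b2.2, b3.1} {b1.2}
The second expression, normalized: {out.1} {out.2} {b1.1} {b1.2} {b2.1} {b2.2} {b3.1} {b3.2}
They disagree, so not equal.


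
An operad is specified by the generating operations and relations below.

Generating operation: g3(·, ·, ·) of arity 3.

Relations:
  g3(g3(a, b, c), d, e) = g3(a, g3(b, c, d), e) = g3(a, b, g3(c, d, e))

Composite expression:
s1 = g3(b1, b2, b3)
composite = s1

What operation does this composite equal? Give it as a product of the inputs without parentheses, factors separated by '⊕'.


b1 ⊕ b2 ⊕ b3


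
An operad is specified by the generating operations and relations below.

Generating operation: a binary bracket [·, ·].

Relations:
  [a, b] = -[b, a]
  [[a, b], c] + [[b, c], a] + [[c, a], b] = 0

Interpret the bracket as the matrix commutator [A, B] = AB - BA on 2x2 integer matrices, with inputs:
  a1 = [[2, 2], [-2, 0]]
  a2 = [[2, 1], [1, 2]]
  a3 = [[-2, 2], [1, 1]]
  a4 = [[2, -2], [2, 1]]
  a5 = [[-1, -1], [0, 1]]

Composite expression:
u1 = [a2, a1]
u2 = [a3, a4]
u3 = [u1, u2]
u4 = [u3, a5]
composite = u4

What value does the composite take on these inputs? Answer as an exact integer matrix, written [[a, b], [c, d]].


[[80, 28], [-160, -80]]

[a2, a1] = [[-4, -2], [2, 4]]
[a3, a4] = [[6, 4], [7, -6]]
[[a2, a1], [a3, a4]] = [[-22, -8], [80, 22]]
[[[a2, a1], [a3, a4]], a5] = [[80, 28], [-160, -80]]


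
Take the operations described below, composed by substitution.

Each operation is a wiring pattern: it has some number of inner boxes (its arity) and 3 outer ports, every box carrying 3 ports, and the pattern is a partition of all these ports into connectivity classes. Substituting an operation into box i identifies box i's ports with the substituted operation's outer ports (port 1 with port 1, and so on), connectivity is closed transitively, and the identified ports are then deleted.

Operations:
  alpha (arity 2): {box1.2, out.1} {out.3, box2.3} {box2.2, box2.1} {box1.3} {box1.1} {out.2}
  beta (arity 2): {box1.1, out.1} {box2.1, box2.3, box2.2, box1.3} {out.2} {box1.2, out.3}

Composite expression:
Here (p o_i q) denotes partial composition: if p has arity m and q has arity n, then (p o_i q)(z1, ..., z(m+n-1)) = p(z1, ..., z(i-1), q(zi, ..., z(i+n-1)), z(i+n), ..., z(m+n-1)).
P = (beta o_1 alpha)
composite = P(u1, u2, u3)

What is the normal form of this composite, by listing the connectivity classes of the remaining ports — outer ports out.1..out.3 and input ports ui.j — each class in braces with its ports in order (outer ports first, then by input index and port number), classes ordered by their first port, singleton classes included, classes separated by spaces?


{out.1, u1.2} {out.2} {out.3} {u1.1} {u1.3} {u2.1, u2.2} {u2.3, u3.1, u3.2, u3.3}

After gluing at beta, chains via deleted ports link the u-ports.
composing alpha on (u1, u2), with out.j its own outer ports: {out.1, u1.2} {out.2} {out.3, u2.3} {u1.1} {u1.3} {u2.1, u2.2}
composing beta on (u1, u2, u3), with out.j its own outer ports: {out.1, u1.2} {out.2} {out.3} {u1.1} {u1.3} {u2.1, u2.2} {u2.3, u3.1, u3.2, u3.3}


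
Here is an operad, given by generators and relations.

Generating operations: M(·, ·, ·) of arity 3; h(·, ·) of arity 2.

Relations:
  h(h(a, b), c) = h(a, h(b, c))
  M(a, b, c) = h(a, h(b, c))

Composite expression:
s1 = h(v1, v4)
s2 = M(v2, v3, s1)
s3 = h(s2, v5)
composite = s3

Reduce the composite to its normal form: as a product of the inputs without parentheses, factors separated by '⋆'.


v2 ⋆ v3 ⋆ v1 ⋆ v4 ⋆ v5

All parenthesizations of h agree; list the v-inputs left to right.
h(v1, v4) reduces to v1 ⋆ v4
M(v2, v3, h(v1, v4)) reduces to v2 ⋆ v3 ⋆ v1 ⋆ v4
h(M(v2, v3, h(v1, v4)), v5) reduces to v2 ⋆ v3 ⋆ v1 ⋆ v4 ⋆ v5


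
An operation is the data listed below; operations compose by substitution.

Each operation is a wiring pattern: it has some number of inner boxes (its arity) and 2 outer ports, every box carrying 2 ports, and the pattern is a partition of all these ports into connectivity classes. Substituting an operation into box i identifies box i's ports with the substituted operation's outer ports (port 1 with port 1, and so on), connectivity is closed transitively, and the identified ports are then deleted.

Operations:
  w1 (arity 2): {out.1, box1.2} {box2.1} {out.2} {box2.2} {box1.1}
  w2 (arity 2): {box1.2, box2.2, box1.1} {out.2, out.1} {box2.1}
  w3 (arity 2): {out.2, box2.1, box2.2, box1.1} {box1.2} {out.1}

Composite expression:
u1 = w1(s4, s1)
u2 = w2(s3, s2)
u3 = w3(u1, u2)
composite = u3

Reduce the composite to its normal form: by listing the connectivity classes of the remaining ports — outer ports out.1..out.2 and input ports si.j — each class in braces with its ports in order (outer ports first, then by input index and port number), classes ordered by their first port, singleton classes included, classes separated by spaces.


{out.1} {out.2, s4.2} {s1.1} {s1.2} {s2.1} {s2.2, s3.1, s3.2} {s4.1}


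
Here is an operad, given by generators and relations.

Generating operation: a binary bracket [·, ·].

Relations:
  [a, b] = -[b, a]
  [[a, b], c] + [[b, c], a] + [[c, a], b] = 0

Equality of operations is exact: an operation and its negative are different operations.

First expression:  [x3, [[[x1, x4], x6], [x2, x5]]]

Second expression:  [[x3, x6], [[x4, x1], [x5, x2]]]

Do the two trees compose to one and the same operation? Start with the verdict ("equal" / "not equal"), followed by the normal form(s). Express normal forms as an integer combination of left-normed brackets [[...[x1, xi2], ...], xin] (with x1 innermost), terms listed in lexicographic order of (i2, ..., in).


not equal; the first gives -[[[[[x1, x4], x6], x2], x5], x3] + [[[[[x1, x4], x6], x5], x2], x3] and the second -[[[[[x1, x4], x2], x5], x3], x6] + [[[[[x1, x4], x2], x5], x6], x3] + [[[[[x1, x4], x5], x2], x3], x6] - [[[[[x1, x4], x5], x2], x6], x3]

Normal form of the first expression: -[[[[[x1, x4], x6], x2], x5], x3] + [[[[[x1, x4], x6], x5], x2], x3]
Normal form of the second expression: -[[[[[x1, x4], x2], x5], x3], x6] + [[[[[x1, x4], x2], x5], x6], x3] + [[[[[x1, x4], x5], x2], x3], x6] - [[[[[x1, x4], x5], x2], x6], x3]
No match — not equal.


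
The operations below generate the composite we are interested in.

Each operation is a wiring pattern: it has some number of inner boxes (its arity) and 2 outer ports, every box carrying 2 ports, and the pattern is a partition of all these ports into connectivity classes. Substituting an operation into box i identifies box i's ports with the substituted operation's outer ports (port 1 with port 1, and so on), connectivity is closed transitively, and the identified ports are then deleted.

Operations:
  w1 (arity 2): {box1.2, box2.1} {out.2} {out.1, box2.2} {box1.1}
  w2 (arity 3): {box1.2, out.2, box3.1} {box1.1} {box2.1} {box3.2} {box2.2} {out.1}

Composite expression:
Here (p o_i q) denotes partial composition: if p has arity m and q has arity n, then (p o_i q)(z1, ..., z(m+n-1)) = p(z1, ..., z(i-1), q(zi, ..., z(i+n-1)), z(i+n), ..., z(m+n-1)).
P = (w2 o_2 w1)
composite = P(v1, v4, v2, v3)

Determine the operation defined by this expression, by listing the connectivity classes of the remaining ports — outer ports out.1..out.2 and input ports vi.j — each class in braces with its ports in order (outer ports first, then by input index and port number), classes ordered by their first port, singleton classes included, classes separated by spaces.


{out.1} {out.2, v1.2, v3.1} {v1.1} {v2.1, v4.2} {v2.2} {v3.2} {v4.1}

Connectivity passes through glued w2-boundaries; trace each wire chain.
composing w1 on (v4, v2), with out.j its own outer ports: {out.1, v2.2} {out.2} {v2.1, v4.2} {v4.1}
composing w2 on (v1, v4, v2, v3), with out.j its own outer ports: {out.1} {out.2, v1.2, v3.1} {v1.1} {v2.1, v4.2} {v2.2} {v3.2} {v4.1}


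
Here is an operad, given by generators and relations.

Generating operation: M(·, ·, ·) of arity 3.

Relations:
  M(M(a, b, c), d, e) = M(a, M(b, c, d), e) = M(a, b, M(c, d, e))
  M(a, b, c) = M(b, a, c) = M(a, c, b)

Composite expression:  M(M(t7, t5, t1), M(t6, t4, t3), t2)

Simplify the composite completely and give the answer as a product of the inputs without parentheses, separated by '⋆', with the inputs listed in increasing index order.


Both nesting and order wash out for M; what remains is which t's occur.
M(t7, t5, t1) flattens to t7 ⋆ t5 ⋆ t1
M(t6, t4, t3) flattens to t6 ⋆ t4 ⋆ t3
M(M(t7, t5, t1), M(t6, t4, t3), t2) flattens to t7 ⋆ t5 ⋆ t1 ⋆ t6 ⋆ t4 ⋆ t3 ⋆ t2
reordering the factors by index: t1 ⋆ t2 ⋆ t3 ⋆ t4 ⋆ t5 ⋆ t6 ⋆ t7

t1 ⋆ t2 ⋆ t3 ⋆ t4 ⋆ t5 ⋆ t6 ⋆ t7


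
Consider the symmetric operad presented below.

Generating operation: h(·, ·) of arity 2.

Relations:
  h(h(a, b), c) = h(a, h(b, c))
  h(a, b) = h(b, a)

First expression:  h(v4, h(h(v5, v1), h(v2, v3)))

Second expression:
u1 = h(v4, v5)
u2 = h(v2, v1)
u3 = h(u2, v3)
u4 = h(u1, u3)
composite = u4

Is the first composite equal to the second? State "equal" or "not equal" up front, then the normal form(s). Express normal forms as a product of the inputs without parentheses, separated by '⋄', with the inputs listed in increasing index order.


equal — both sides give v1 ⋄ v2 ⋄ v3 ⋄ v4 ⋄ v5


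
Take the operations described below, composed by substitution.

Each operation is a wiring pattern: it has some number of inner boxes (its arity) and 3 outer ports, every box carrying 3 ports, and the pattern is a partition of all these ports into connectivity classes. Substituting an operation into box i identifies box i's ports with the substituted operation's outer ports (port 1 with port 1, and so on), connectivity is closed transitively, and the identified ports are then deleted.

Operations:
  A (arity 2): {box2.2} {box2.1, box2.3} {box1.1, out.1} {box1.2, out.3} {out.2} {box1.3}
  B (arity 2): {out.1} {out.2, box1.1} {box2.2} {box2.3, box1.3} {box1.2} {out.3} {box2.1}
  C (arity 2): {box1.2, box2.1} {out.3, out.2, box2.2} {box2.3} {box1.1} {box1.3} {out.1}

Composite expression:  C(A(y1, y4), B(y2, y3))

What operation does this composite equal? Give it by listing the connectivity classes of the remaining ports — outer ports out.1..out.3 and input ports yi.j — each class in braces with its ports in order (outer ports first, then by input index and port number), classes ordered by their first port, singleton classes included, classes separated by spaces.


{out.1} {out.2, out.3, y2.1} {y1.1} {y1.2} {y1.3} {y2.2} {y2.3, y3.3} {y3.1} {y3.2} {y4.1, y4.3} {y4.2}

Reachability decides: close wires over C-identified ports.
through A, on inputs (y1, y4): {out.1, y1.1} {out.2} {out.3, y1.2} {y1.3} {y4.1, y4.3} {y4.2} (out.j = stage outer ports)
through B, on inputs (y2, y3): {out.1} {out.2, y2.1} {out.3} {y2.2} {y2.3, y3.3} {y3.1} {y3.2} (out.j = stage outer ports)
through C, on inputs (y1, y4, y2, y3): {out.1} {out.2, out.3, y2.1} {y1.1} {y1.2} {y1.3} {y2.2} {y2.3, y3.3} {y3.1} {y3.2} {y4.1, y4.3} {y4.2} (out.j = stage outer ports)


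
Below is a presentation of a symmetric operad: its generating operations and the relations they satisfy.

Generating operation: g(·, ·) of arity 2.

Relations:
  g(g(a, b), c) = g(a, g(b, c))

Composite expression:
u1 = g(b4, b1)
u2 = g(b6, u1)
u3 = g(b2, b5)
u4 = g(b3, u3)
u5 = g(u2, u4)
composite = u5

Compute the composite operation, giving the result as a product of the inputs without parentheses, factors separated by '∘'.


b6 ∘ b4 ∘ b1 ∘ b3 ∘ b2 ∘ b5

Key point: g is associative — brackets drop, the b-order remains.
g(b4, b1) spells out as b4 ∘ b1
g(b6, g(b4, b1)) spells out as b6 ∘ b4 ∘ b1
g(b2, b5) spells out as b2 ∘ b5
g(b3, g(b2, b5)) spells out as b3 ∘ b2 ∘ b5
g(g(b6, g(b4, b1)), g(b3, g(b2, b5))) spells out as b6 ∘ b4 ∘ b1 ∘ b3 ∘ b2 ∘ b5


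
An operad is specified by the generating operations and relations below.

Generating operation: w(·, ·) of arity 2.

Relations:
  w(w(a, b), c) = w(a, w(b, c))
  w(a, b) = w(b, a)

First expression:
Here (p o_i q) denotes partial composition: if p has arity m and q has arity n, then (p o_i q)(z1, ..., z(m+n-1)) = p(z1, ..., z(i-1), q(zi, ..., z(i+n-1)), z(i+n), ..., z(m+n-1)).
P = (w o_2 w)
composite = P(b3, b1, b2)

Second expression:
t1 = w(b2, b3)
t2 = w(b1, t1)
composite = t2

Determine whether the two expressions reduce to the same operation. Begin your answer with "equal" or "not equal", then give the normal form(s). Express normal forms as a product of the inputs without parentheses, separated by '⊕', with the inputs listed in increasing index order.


equal; both compose to b1 ⊕ b2 ⊕ b3

The first expression, normalized: b1 ⊕ b2 ⊕ b3
The second expression, normalized: b1 ⊕ b2 ⊕ b3
The forms coincide; equal.


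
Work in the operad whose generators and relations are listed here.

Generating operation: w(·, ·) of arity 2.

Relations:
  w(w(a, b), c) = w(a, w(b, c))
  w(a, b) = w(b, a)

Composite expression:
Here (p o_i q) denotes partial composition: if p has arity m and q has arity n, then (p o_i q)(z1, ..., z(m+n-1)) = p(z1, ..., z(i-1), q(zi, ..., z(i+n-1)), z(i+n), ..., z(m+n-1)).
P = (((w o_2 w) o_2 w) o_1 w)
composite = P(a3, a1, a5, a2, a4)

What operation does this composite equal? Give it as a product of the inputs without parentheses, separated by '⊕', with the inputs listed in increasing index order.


a1 ⊕ a2 ⊕ a3 ⊕ a4 ⊕ a5

Any arrangement under w is one operation, so sort the a-inputs.
w(a3, a1) unparenthesizes to a3 ⊕ a1
w(a5, a2) unparenthesizes to a5 ⊕ a2
w(w(a5, a2), a4) unparenthesizes to a5 ⊕ a2 ⊕ a4
w(w(a3, a1), w(w(a5, a2), a4)) unparenthesizes to a3 ⊕ a1 ⊕ a5 ⊕ a2 ⊕ a4
commutativity sorts the factors: a1 ⊕ a2 ⊕ a3 ⊕ a4 ⊕ a5


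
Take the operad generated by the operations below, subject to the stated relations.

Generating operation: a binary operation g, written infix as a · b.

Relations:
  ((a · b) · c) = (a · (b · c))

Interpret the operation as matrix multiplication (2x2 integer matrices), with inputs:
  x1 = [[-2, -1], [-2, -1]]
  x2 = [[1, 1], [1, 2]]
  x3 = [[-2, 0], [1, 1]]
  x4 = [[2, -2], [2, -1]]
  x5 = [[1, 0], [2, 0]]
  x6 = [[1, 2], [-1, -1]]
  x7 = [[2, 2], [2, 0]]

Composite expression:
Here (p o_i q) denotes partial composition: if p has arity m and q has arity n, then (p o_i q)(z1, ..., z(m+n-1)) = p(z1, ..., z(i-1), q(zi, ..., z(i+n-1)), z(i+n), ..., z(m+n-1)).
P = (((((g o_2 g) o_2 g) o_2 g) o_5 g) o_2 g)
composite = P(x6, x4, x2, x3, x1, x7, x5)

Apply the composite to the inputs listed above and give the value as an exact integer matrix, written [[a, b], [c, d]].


(x4 · x2) = [[0, -2], [1, 0]]
((x4 · x2) · x3) = [[-2, -2], [-2, 0]]
(((x4 · x2) · x3) · x1) = [[8, 4], [4, 2]]
(x7 · x5) = [[6, 0], [2, 0]]
((((x4 · x2) · x3) · x1) · (x7 · x5)) = [[56, 0], [28, 0]]
(x6 · ((((x4 · x2) · x3) · x1) · (x7 · x5))) = [[112, 0], [-84, 0]]

[[112, 0], [-84, 0]]


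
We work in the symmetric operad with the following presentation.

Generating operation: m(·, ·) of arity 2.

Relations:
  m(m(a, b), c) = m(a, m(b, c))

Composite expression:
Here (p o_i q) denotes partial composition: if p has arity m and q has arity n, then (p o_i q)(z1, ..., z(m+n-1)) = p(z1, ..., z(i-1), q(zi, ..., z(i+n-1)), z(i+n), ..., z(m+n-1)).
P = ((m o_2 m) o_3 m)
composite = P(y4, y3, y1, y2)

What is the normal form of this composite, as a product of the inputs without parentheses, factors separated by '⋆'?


The m-tree's shape is irrelevant; the y-reading-order decides.
m(y1, y2) unparenthesizes to y1 ⋆ y2
m(y3, m(y1, y2)) unparenthesizes to y3 ⋆ y1 ⋆ y2
m(y4, m(y3, m(y1, y2))) unparenthesizes to y4 ⋆ y3 ⋆ y1 ⋆ y2

y4 ⋆ y3 ⋆ y1 ⋆ y2


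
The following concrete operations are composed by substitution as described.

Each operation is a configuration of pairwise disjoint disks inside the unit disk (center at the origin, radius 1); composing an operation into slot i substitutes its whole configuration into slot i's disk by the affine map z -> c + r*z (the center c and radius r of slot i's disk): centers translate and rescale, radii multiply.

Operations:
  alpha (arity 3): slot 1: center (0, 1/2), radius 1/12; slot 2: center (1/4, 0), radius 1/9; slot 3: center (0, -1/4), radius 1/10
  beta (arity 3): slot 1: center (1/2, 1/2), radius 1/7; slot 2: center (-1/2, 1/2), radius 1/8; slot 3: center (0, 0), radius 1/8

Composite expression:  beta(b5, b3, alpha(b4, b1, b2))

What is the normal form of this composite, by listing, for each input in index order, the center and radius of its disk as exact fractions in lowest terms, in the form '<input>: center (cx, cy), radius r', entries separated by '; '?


b1: center (1/32, 0), radius 1/72; b2: center (0, -1/32), radius 1/80; b3: center (-1/2, 1/2), radius 1/8; b4: center (0, 1/16), radius 1/96; b5: center (1/2, 1/2), radius 1/7

Affine substitution under beta: radii multiply and b-centers shift.
b5 passes through 1 substitution, ending at center (1/2, 1/2), radius 1/7
b3 passes through 1 substitution, ending at center (-1/2, 1/2), radius 1/8
b4 passes through 2 substitutions, ending at center (0, 1/16), radius 1/96
b1 passes through 2 substitutions, ending at center (1/32, 0), radius 1/72
b2 passes through 2 substitutions, ending at center (0, -1/32), radius 1/80


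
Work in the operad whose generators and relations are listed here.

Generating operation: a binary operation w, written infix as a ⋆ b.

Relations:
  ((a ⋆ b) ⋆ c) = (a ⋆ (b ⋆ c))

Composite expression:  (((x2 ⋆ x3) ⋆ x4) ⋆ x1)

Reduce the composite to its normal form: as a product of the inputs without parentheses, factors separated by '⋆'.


x2 ⋆ x3 ⋆ x4 ⋆ x1

Under associativity of w, the answer is the x's in reading order.
(x2 ⋆ x3) spells out as x2 ⋆ x3
((x2 ⋆ x3) ⋆ x4) spells out as x2 ⋆ x3 ⋆ x4
(((x2 ⋆ x3) ⋆ x4) ⋆ x1) spells out as x2 ⋆ x3 ⋆ x4 ⋆ x1


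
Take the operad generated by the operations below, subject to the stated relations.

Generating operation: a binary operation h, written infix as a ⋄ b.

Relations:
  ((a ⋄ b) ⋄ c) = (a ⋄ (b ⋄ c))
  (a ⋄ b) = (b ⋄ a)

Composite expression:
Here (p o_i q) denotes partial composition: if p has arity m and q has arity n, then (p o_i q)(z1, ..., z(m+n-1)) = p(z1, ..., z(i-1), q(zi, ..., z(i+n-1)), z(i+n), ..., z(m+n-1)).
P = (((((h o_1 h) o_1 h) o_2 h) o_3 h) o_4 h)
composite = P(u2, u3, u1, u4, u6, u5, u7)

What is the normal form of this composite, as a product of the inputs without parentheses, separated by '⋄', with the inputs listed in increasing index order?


u1 ⋄ u2 ⋄ u3 ⋄ u4 ⋄ u5 ⋄ u6 ⋄ u7

Reordering under h is free, so list the u-inputs canonically.
(u4 ⋄ u6) reduces to u4 ⋄ u6
(u1 ⋄ (u4 ⋄ u6)) reduces to u1 ⋄ u4 ⋄ u6
(u3 ⋄ (u1 ⋄ (u4 ⋄ u6))) reduces to u3 ⋄ u1 ⋄ u4 ⋄ u6
(u2 ⋄ (u3 ⋄ (u1 ⋄ (u4 ⋄ u6)))) reduces to u2 ⋄ u3 ⋄ u1 ⋄ u4 ⋄ u6
((u2 ⋄ (u3 ⋄ (u1 ⋄ (u4 ⋄ u6)))) ⋄ u5) reduces to u2 ⋄ u3 ⋄ u1 ⋄ u4 ⋄ u6 ⋄ u5
(((u2 ⋄ (u3 ⋄ (u1 ⋄ (u4 ⋄ u6)))) ⋄ u5) ⋄ u7) reduces to u2 ⋄ u3 ⋄ u1 ⋄ u4 ⋄ u6 ⋄ u5 ⋄ u7
commutativity sorts the factors: u1 ⋄ u2 ⋄ u3 ⋄ u4 ⋄ u5 ⋄ u6 ⋄ u7


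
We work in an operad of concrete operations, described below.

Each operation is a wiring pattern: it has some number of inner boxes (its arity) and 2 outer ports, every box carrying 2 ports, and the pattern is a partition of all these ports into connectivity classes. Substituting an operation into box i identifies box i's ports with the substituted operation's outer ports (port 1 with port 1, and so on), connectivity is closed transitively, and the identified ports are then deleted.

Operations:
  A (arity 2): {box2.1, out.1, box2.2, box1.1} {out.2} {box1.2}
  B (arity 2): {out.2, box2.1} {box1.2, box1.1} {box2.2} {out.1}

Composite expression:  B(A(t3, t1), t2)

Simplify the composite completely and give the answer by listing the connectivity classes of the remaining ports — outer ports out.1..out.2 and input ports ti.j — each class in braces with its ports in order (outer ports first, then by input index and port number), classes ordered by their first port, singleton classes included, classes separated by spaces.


{out.1} {out.2, t2.1} {t1.1, t1.2, t3.1} {t2.2} {t3.2}


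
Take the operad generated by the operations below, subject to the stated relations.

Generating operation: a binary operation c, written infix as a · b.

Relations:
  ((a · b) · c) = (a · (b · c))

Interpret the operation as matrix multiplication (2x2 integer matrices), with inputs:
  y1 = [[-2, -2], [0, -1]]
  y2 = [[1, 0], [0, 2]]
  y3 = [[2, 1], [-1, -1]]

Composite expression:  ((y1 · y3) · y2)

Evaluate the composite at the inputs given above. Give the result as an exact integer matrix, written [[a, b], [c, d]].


[[-2, 0], [1, 2]]

(y1 · y3) = [[-2, 0], [1, 1]]
((y1 · y3) · y2) = [[-2, 0], [1, 2]]


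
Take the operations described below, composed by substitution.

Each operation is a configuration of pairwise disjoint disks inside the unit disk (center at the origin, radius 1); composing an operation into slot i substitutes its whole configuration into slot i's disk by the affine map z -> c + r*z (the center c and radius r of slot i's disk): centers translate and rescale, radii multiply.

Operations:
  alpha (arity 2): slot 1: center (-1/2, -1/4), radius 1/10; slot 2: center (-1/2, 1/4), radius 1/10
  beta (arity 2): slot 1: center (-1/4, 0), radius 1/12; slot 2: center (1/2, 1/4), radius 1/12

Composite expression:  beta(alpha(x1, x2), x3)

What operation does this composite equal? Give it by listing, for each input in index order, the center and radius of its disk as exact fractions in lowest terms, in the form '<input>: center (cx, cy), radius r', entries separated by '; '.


x1: center (-7/24, -1/48), radius 1/120; x2: center (-7/24, 1/48), radius 1/120; x3: center (1/2, 1/4), radius 1/12

Affine substitution under beta: radii multiply and x-centers shift.
input x1: applying the 2 nested substitutions gives center (-7/24, -1/48), radius 1/120
input x2: applying the 2 nested substitutions gives center (-7/24, 1/48), radius 1/120
input x3: applying the 1 nested substitution gives center (1/2, 1/4), radius 1/12


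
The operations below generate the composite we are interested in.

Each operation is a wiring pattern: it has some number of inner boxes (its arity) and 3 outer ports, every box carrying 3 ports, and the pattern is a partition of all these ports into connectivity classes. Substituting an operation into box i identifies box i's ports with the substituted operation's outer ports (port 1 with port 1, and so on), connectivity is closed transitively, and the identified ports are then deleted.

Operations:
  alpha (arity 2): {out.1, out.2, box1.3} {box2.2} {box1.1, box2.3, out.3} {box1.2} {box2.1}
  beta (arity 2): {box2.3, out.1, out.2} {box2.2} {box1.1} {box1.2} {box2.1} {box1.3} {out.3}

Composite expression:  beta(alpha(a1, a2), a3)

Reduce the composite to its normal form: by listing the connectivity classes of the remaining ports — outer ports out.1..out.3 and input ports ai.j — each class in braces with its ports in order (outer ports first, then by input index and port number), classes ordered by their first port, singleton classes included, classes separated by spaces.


{out.1, out.2, a3.3} {out.3} {a1.1, a2.3} {a1.2} {a1.3} {a2.1} {a2.2} {a3.1} {a3.2}


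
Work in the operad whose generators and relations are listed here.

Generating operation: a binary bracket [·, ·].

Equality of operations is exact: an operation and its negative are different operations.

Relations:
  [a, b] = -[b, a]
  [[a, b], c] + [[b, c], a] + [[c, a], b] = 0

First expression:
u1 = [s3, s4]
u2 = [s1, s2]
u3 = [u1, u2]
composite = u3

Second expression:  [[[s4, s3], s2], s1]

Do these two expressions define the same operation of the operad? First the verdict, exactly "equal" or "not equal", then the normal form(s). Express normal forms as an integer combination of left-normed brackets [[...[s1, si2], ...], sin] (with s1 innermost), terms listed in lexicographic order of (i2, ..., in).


not equal; the first gives -[[[s1, s2], s3], s4] + [[[s1, s2], s4], s3] and the second -[[[s1, s2], s3], s4] + [[[s1, s2], s4], s3] + [[[s1, s3], s4], s2] - [[[s1, s4], s3], s2]

Normal form of the first expression: -[[[s1, s2], s3], s4] + [[[s1, s2], s4], s3]
Normal form of the second expression: -[[[s1, s2], s3], s4] + [[[s1, s2], s4], s3] + [[[s1, s3], s4], s2] - [[[s1, s4], s3], s2]
Different reductions; not equal.


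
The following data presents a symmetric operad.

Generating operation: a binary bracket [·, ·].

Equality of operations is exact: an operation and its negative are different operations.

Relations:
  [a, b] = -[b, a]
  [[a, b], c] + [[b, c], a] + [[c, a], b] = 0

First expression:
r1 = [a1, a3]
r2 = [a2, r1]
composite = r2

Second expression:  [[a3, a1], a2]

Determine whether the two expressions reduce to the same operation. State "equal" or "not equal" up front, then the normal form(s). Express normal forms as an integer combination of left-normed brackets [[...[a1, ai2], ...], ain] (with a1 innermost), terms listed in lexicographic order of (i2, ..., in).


The first expression reduces to -[[a1, a3], a2]
The second expression reduces to -[[a1, a3], a2]
The normal forms match — equal.

equal — both sides give -[[a1, a3], a2]


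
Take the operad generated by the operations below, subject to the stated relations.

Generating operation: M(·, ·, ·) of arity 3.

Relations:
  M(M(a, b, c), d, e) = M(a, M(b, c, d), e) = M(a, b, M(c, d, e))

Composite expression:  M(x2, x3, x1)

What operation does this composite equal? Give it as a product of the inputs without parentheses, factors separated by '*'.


x2 * x3 * x1


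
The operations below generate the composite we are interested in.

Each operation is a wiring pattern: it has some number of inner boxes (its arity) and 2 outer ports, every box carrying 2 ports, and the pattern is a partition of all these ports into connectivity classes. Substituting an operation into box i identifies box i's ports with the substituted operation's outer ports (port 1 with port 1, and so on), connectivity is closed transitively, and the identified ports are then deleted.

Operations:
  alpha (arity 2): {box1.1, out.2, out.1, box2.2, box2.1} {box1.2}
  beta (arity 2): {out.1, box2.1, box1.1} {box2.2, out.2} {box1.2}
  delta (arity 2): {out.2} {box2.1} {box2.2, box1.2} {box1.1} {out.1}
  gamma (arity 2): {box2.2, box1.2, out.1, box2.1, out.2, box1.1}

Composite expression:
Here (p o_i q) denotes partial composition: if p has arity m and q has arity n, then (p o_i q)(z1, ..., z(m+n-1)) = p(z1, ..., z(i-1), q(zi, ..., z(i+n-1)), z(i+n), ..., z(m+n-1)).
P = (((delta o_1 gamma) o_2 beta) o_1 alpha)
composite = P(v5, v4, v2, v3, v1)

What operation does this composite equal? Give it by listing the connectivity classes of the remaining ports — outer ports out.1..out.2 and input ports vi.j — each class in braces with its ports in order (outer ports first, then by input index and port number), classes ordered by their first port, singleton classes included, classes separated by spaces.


After gluing at delta, chains via deleted ports link the v-ports.
composing alpha on (v5, v4), with out.j its own outer ports: {out.1, out.2, v4.1, v4.2, v5.1} {v5.2}
composing beta on (v2, v3), with out.j its own outer ports: {out.1, v2.1, v3.1} {out.2, v3.2} {v2.2}
composing gamma on (v5, v4, v2, v3), with out.j its own outer ports: {out.1, out.2, v2.1, v3.1, v3.2, v4.1, v4.2, v5.1} {v2.2} {v5.2}
composing delta on (v5, v4, v2, v3, v1), with out.j its own outer ports: {out.1} {out.2} {v1.1} {v1.2, v2.1, v3.1, v3.2, v4.1, v4.2, v5.1} {v2.2} {v5.2}

{out.1} {out.2} {v1.1} {v1.2, v2.1, v3.1, v3.2, v4.1, v4.2, v5.1} {v2.2} {v5.2}


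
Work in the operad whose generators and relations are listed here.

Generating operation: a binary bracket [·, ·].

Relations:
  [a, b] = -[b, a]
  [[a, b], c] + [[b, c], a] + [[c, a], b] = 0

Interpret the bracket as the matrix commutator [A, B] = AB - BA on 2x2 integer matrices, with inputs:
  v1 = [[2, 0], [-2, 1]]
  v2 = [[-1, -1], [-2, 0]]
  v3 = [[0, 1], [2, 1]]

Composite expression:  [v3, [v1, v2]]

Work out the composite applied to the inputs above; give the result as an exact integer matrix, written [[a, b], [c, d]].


[[6, 5], [-4, -6]]

[v1, v2] = [[-2, -1], [4, 2]]
[v3, [v1, v2]] = [[6, 5], [-4, -6]]


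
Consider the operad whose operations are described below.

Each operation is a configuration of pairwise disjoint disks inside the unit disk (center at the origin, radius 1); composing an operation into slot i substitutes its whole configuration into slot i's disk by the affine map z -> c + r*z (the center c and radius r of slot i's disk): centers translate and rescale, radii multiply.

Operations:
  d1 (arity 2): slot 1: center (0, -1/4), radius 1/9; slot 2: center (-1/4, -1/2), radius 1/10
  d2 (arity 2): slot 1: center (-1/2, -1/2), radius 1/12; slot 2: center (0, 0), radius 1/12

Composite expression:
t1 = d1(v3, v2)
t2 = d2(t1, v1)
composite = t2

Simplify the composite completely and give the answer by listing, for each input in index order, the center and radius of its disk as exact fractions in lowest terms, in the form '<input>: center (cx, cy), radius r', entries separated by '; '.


v1: center (0, 0), radius 1/12; v2: center (-25/48, -13/24), radius 1/120; v3: center (-1/2, -25/48), radius 1/108

Below d2, radii multiply path by path; the v-disk centers shift.
input v3: applying the 2 nested substitutions gives center (-1/2, -25/48), radius 1/108
input v2: applying the 2 nested substitutions gives center (-25/48, -13/24), radius 1/120
input v1: applying the 1 nested substitution gives center (0, 0), radius 1/12


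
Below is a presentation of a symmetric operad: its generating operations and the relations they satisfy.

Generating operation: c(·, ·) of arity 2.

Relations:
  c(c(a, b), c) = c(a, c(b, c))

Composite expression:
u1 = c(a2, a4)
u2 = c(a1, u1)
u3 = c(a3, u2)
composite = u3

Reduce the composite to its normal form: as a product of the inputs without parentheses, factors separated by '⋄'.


The c-tree's shape is irrelevant; the a-reading-order decides.
c(a2, a4) unparenthesizes to a2 ⋄ a4
c(a1, c(a2, a4)) unparenthesizes to a1 ⋄ a2 ⋄ a4
c(a3, c(a1, c(a2, a4))) unparenthesizes to a3 ⋄ a1 ⋄ a2 ⋄ a4

a3 ⋄ a1 ⋄ a2 ⋄ a4
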